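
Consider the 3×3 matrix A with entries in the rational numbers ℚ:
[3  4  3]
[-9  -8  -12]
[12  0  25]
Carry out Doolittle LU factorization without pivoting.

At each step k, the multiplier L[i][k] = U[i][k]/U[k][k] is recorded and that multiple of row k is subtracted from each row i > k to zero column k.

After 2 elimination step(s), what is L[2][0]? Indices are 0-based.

[col 0] pivot 3
  R1 -= -3*R0 → (0, 4, -3)  (L[1][0] := -3)
  R2 -= 4*R0 → (0, -16, 13)  (L[2][0] := 4)
[col 1] pivot 4
  R2 -= -4*R1 → (0, 0, 1)  (L[2][1] := -4)

L[2][0] = 4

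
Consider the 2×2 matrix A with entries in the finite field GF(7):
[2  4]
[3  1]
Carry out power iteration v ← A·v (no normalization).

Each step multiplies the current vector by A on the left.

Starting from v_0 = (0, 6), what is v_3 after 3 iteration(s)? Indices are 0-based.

v_0 = (0, 6).
v_1 = A·v_0 = (3, 6).
v_2 = A·v_1 = (2, 1).
v_3 = A·v_2 = (1, 0).

v_3 = (1, 0)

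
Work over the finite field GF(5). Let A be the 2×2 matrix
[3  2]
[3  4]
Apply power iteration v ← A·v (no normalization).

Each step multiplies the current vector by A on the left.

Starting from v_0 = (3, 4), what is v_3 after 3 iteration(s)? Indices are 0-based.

v_0 = (3, 4).
v_1 = A·v_0 = (2, 0).
v_2 = A·v_1 = (1, 1).
v_3 = A·v_2 = (0, 2).

v_3 = (0, 2)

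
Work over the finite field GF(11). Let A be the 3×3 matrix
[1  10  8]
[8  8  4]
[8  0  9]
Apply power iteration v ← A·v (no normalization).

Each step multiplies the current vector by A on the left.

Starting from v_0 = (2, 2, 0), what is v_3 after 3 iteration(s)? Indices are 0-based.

v_3 = (4, 10, 7)

v_0 = (2, 2, 0).
v_1 = A·v_0 = (0, 10, 5).
v_2 = A·v_1 = (8, 1, 1).
v_3 = A·v_2 = (4, 10, 7).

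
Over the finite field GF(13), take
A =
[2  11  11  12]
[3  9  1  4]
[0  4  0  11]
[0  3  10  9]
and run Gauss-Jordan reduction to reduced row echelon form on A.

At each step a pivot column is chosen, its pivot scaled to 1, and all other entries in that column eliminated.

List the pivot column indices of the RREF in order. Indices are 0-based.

pivot columns: 0, 1, 2, 3

pivot(0,0)=2: scale R0 → (1, 12, 12, 6)
  clear (1,0): R1 −= (3)R0 → (0, 12, 4, 12)
pivot(1,1)=12: scale R1 → (0, 1, 9, 1)
  clear (0,1): R0 −= (12)R1 → (1, 0, 8, 7)
  clear (2,1): R2 −= (4)R1 → (0, 0, 3, 7)
  clear (3,1): R3 −= (3)R1 → (0, 0, 9, 6)
pivot(2,2)=3: scale R2 → (0, 0, 1, 11)
  clear (0,2): R0 −= (8)R2 → (1, 0, 0, 10)
  clear (1,2): R1 −= (9)R2 → (0, 1, 0, 6)
  clear (3,2): R3 −= (9)R2 → (0, 0, 0, 11)
pivot(3,3)=11: scale R3 → (0, 0, 0, 1)
  clear (0,3): R0 −= (10)R3 → (1, 0, 0, 0)
  clear (1,3): R1 −= (6)R3 → (0, 1, 0, 0)
  clear (2,3): R2 −= (11)R3 → (0, 0, 1, 0)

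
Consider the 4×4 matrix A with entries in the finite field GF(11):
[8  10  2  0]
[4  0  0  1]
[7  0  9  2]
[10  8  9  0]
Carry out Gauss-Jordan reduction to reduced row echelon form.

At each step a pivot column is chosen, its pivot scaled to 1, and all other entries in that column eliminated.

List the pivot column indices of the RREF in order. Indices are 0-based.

pivot columns: 0, 1, 2, 3

step 1: normalize row 0 (÷8) = (1, 4, 3, 0)
  row 1: subtract 4×row0 = (0, 6, 10, 1)
  row 2: subtract 7×row0 = (0, 5, 10, 2)
  row 3: subtract 10×row0 = (0, 1, 1, 0)
step 2: normalize row 1 (÷6) = (0, 1, 9, 2)
  row 0: subtract 4×row1 = (1, 0, 0, 3)
  row 2: subtract 5×row1 = (0, 0, 9, 3)
  row 3: subtract 1×row1 = (0, 0, 3, 9)
step 3: normalize row 2 (÷9) = (0, 0, 1, 4)
  row 1: subtract 9×row2 = (0, 1, 0, 10)
  row 3: subtract 3×row2 = (0, 0, 0, 8)
step 4: normalize row 3 (÷8) = (0, 0, 0, 1)
  row 0: subtract 3×row3 = (1, 0, 0, 0)
  row 1: subtract 10×row3 = (0, 1, 0, 0)
  row 2: subtract 4×row3 = (0, 0, 1, 0)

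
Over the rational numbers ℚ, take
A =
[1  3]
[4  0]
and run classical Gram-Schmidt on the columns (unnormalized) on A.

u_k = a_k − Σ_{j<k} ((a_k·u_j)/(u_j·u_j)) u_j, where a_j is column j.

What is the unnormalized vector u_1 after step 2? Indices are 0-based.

u_1 = (48/17, -12/17)

Step 1: u_0 = a_0 = (1, 4).
Step 2: u_1 = a_1 − (3/17)·u_0 = (48/17, -12/17).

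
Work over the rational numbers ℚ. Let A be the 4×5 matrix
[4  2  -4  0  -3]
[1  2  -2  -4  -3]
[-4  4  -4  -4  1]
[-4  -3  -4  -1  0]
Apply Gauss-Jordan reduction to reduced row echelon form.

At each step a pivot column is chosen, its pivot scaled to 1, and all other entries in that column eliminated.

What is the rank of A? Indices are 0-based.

pivot(0,0)=4: scale R0 → (1, 1/2, -1, 0, -3/4)
  clear (1,0): R1 −= (1)R0 → (0, 3/2, -1, -4, -9/4)
  clear (2,0): R2 −= (-4)R0 → (0, 6, -8, -4, -2)
  clear (3,0): R3 −= (-4)R0 → (0, -1, -8, -1, -3)
pivot(1,1)=3/2: scale R1 → (0, 1, -2/3, -8/3, -3/2)
  clear (0,1): R0 −= (1/2)R1 → (1, 0, -2/3, 4/3, 0)
  clear (2,1): R2 −= (6)R1 → (0, 0, -4, 12, 7)
  clear (3,1): R3 −= (-1)R1 → (0, 0, -26/3, -11/3, -9/2)
pivot(2,2)=-4: scale R2 → (0, 0, 1, -3, -7/4)
  clear (0,2): R0 −= (-2/3)R2 → (1, 0, 0, -2/3, -7/6)
  clear (1,2): R1 −= (-2/3)R2 → (0, 1, 0, -14/3, -8/3)
  clear (3,2): R3 −= (-26/3)R2 → (0, 0, 0, -89/3, -59/3)
pivot(3,3)=-89/3: scale R3 → (0, 0, 0, 1, 59/89)
  clear (0,3): R0 −= (-2/3)R3 → (1, 0, 0, 0, -129/178)
  clear (1,3): R1 −= (-14/3)R3 → (0, 1, 0, 0, 38/89)
  clear (2,3): R2 −= (-3)R3 → (0, 0, 1, 0, 85/356)

rank = 4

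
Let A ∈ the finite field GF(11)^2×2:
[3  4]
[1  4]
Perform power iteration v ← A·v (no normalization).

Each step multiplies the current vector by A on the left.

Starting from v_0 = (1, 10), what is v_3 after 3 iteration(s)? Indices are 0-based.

v_0 = (1, 10).
v_1 = A·v_0 = (10, 8).
v_2 = A·v_1 = (7, 9).
v_3 = A·v_2 = (2, 10).

v_3 = (2, 10)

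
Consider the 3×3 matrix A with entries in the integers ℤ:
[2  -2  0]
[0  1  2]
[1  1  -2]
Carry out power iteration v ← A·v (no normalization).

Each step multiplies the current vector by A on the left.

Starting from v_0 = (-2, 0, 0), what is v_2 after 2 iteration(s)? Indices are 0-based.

v_2 = (-8, -4, 0)

v_0 = (-2, 0, 0).
v_1 = A·v_0 = (-4, 0, -2).
v_2 = A·v_1 = (-8, -4, 0).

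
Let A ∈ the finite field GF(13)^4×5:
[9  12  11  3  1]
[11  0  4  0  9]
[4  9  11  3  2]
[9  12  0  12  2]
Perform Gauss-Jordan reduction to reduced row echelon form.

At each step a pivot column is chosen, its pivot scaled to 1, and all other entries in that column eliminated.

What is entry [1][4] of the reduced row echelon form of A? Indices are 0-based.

M[1][4] = 12

[1] R0 /= 9  ⇒  (1, 10, 7, 9, 3)
     R1 -= 11·R0  ⇒  (0, 7, 5, 5, 2)
     R2 -= 4·R0  ⇒  (0, 8, 9, 6, 3)
     R3 -= 9·R0  ⇒  (0, 0, 2, 9, 1)
[2] R1 /= 7  ⇒  (0, 1, 10, 10, 4)
     R0 -= 10·R1  ⇒  (1, 0, 11, 0, 2)
     R2 -= 8·R1  ⇒  (0, 0, 7, 4, 10)
[3] R2 /= 7  ⇒  (0, 0, 1, 8, 7)
     R0 -= 11·R2  ⇒  (1, 0, 0, 3, 3)
     R1 -= 10·R2  ⇒  (0, 1, 0, 8, 12)
     R3 -= 2·R2  ⇒  (0, 0, 0, 6, 0)
[4] R3 /= 6  ⇒  (0, 0, 0, 1, 0)
     R0 -= 3·R3  ⇒  (1, 0, 0, 0, 3)
     R1 -= 8·R3  ⇒  (0, 1, 0, 0, 12)
     R2 -= 8·R3  ⇒  (0, 0, 1, 0, 7)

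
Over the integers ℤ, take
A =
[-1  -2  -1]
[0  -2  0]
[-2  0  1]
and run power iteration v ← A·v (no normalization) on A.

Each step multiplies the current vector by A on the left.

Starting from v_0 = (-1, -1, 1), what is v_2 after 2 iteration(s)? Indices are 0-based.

v_0 = (-1, -1, 1).
v_1 = A·v_0 = (2, 2, 3).
v_2 = A·v_1 = (-9, -4, -1).

v_2 = (-9, -4, -1)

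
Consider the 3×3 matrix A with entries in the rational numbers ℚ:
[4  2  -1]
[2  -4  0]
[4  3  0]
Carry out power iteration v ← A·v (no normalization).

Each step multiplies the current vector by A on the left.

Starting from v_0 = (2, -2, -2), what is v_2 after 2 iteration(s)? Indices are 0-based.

v_2 = (46, -36, 60)

v_0 = (2, -2, -2).
v_1 = A·v_0 = (6, 12, 2).
v_2 = A·v_1 = (46, -36, 60).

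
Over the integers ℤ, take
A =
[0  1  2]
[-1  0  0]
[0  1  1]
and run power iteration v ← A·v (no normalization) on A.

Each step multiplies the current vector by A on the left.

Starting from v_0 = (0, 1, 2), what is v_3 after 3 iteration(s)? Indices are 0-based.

v_0 = (0, 1, 2).
v_1 = A·v_0 = (5, 0, 3).
v_2 = A·v_1 = (6, -5, 3).
v_3 = A·v_2 = (1, -6, -2).

v_3 = (1, -6, -2)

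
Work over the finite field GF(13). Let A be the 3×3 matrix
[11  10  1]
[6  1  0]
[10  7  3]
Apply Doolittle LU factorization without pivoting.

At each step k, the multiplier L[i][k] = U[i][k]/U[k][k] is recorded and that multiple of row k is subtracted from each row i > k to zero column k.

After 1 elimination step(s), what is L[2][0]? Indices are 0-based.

L[2][0] = 8

Step 1: pivot at (0,0) is 11.
  row1 ← row1 − (10)·row0  ⇒  L[1][0]=10, U row1=(0, 5, 3)
  row2 ← row2 − (8)·row0  ⇒  L[2][0]=8, U row2=(0, 5, 8)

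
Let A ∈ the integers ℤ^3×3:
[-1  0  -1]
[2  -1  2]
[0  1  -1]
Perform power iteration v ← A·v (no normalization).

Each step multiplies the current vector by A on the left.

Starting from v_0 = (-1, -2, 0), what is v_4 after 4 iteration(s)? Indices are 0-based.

v_0 = (-1, -2, 0).
v_1 = A·v_0 = (1, 0, -2).
v_2 = A·v_1 = (1, -2, 2).
v_3 = A·v_2 = (-3, 8, -4).
v_4 = A·v_3 = (7, -22, 12).

v_4 = (7, -22, 12)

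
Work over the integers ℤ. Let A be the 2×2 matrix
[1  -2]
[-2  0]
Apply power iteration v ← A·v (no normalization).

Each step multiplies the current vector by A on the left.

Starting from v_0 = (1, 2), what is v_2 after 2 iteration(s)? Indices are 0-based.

v_2 = (1, 6)

v_0 = (1, 2).
v_1 = A·v_0 = (-3, -2).
v_2 = A·v_1 = (1, 6).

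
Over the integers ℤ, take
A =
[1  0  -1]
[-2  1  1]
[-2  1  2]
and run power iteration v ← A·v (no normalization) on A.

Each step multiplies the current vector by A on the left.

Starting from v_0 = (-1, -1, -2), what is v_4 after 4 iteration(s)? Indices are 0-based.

v_4 = (45, -81, -113)

v_0 = (-1, -1, -2).
v_1 = A·v_0 = (1, -1, -3).
v_2 = A·v_1 = (4, -6, -9).
v_3 = A·v_2 = (13, -23, -32).
v_4 = A·v_3 = (45, -81, -113).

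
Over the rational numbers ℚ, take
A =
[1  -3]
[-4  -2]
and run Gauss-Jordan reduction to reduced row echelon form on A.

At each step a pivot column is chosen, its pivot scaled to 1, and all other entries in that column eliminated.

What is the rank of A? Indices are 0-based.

pivot(0,0)=1: scale R0 → (1, -3)
  clear (1,0): R1 −= (-4)R0 → (0, -14)
pivot(1,1)=-14: scale R1 → (0, 1)
  clear (0,1): R0 −= (-3)R1 → (1, 0)

rank = 2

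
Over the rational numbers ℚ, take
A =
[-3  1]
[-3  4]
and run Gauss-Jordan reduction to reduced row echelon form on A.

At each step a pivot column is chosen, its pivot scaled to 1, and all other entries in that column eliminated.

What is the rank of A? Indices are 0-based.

pivot(0,0)=-3: scale R0 → (1, -1/3)
  clear (1,0): R1 −= (-3)R0 → (0, 3)
pivot(1,1)=3: scale R1 → (0, 1)
  clear (0,1): R0 −= (-1/3)R1 → (1, 0)

rank = 2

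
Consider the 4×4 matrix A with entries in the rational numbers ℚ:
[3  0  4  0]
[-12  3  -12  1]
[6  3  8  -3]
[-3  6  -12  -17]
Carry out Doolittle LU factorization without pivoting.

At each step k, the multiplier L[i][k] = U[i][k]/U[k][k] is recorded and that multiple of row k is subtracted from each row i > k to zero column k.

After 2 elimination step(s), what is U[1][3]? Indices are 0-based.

k=0: U[0][0]=3
  eliminate (1,0): mult=-4, new row 1: (0, 3, 4, 1); set L[1][0]=-4
  eliminate (2,0): mult=2, new row 2: (0, 3, 0, -3); set L[2][0]=2
  eliminate (3,0): mult=-1, new row 3: (0, 6, -8, -17); set L[3][0]=-1
k=1: U[1][1]=3
  eliminate (2,1): mult=1, new row 2: (0, 0, -4, -4); set L[2][1]=1
  eliminate (3,1): mult=2, new row 3: (0, 0, -16, -19); set L[3][1]=2

U[1][3] = 1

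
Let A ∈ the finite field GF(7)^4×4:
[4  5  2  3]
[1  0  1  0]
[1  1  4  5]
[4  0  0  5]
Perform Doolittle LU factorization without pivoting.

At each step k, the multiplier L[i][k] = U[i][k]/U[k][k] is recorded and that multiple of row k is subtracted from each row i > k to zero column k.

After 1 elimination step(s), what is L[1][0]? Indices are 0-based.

[col 0] pivot 4
  R1 -= 2*R0 → (0, 4, 4, 1)  (L[1][0] := 2)
  R2 -= 2*R0 → (0, 5, 0, 6)  (L[2][0] := 2)
  R3 -= 1*R0 → (0, 2, 5, 2)  (L[3][0] := 1)

L[1][0] = 2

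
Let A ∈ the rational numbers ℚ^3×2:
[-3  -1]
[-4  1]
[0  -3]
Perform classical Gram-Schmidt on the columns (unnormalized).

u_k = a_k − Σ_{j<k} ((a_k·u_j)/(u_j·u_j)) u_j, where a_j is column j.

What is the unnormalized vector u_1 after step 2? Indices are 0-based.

u_1 = (-28/25, 21/25, -3)

Step 1: u_0 = a_0 = (-3, -4, 0).
Step 2: u_1 = a_1 − (-1/25)·u_0 = (-28/25, 21/25, -3).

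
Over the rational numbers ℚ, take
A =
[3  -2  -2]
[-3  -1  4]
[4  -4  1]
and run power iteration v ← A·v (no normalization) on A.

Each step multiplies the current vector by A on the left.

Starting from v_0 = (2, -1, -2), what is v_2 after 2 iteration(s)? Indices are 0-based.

v_2 = (42, 17, 110)

v_0 = (2, -1, -2).
v_1 = A·v_0 = (12, -13, 10).
v_2 = A·v_1 = (42, 17, 110).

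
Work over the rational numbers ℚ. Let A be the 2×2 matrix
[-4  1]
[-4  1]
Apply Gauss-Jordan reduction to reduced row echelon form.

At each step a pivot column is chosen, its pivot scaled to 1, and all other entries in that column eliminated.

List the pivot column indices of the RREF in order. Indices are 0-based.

step 1: normalize row 0 (÷-4) = (1, -1/4)
  row 1: subtract -4×row0 = (0, 0)
skip col 1 (zero from row 1)

pivot columns: 0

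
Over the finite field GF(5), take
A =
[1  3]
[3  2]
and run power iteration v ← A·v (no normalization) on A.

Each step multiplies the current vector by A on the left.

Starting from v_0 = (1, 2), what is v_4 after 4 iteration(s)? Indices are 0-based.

v_4 = (0, 2)

v_0 = (1, 2).
v_1 = A·v_0 = (2, 2).
v_2 = A·v_1 = (3, 0).
v_3 = A·v_2 = (3, 4).
v_4 = A·v_3 = (0, 2).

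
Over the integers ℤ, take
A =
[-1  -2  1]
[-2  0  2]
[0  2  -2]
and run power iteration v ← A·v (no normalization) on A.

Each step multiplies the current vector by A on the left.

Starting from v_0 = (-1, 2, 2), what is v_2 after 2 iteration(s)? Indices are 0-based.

v_2 = (-11, 2, 12)

v_0 = (-1, 2, 2).
v_1 = A·v_0 = (-1, 6, 0).
v_2 = A·v_1 = (-11, 2, 12).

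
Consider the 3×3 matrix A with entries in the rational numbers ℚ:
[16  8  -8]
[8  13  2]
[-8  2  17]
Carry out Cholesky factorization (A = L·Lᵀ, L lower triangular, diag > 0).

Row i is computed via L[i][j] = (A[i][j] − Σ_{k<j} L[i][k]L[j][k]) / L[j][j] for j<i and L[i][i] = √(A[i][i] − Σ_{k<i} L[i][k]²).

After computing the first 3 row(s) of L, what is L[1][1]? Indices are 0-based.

L[1][1] = 3

Step 1: L[0][0] = √(16) = 4.
  L[1][0] = (8) / L[0][0] = 2.
Step 2: L[1][1] = √(9) = 3.
  L[2][0] = (-8) / L[0][0] = -2.
  L[2][1] = (6) / L[1][1] = 2.
Step 3: L[2][2] = √(9) = 3.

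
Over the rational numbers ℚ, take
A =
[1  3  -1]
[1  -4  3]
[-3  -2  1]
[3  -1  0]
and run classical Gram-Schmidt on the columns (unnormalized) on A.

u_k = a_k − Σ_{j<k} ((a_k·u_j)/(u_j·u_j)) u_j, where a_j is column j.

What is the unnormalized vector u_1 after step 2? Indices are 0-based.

u_1 = (29/10, -41/10, -17/10, -13/10)

Step 1: u_0 = a_0 = (1, 1, -3, 3).
Step 2: u_1 = a_1 − (1/10)·u_0 = (29/10, -41/10, -17/10, -13/10).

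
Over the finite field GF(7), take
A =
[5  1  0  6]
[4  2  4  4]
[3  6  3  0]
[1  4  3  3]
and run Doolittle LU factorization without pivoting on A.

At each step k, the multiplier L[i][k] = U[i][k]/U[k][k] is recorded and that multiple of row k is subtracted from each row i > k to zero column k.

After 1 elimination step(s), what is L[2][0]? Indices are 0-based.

k=0: U[0][0]=5
  eliminate (1,0): mult=5, new row 1: (0, 4, 4, 2); set L[1][0]=5
  eliminate (2,0): mult=2, new row 2: (0, 4, 3, 2); set L[2][0]=2
  eliminate (3,0): mult=3, new row 3: (0, 1, 3, 6); set L[3][0]=3

L[2][0] = 2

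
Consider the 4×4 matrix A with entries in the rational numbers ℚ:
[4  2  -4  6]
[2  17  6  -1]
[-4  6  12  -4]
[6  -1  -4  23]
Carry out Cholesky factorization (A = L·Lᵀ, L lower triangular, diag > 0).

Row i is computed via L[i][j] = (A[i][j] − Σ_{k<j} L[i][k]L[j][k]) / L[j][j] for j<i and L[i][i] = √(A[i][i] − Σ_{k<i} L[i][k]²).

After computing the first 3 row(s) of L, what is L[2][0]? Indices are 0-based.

L[2][0] = -2

Step 1: L[0][0] = √(4) = 2.
  L[1][0] = (2) / L[0][0] = 1.
Step 2: L[1][1] = √(16) = 4.
  L[2][0] = (-4) / L[0][0] = -2.
  L[2][1] = (8) / L[1][1] = 2.
Step 3: L[2][2] = √(4) = 2.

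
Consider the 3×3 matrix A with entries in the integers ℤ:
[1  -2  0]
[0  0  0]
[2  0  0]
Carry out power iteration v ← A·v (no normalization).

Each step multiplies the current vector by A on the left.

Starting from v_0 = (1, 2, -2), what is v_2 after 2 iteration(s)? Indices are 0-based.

v_2 = (-3, 0, -6)

v_0 = (1, 2, -2).
v_1 = A·v_0 = (-3, 0, 2).
v_2 = A·v_1 = (-3, 0, -6).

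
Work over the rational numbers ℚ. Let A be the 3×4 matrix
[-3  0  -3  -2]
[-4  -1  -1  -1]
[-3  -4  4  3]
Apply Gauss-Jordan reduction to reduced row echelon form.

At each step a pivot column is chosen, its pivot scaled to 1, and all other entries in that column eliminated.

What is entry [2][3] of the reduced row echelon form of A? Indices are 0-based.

pivot(0,0)=-3: scale R0 → (1, 0, 1, 2/3)
  clear (1,0): R1 −= (-4)R0 → (0, -1, 3, 5/3)
  clear (2,0): R2 −= (-3)R0 → (0, -4, 7, 5)
pivot(1,1)=-1: scale R1 → (0, 1, -3, -5/3)
  clear (2,1): R2 −= (-4)R1 → (0, 0, -5, -5/3)
pivot(2,2)=-5: scale R2 → (0, 0, 1, 1/3)
  clear (0,2): R0 −= (1)R2 → (1, 0, 0, 1/3)
  clear (1,2): R1 −= (-3)R2 → (0, 1, 0, -2/3)

M[2][3] = 1/3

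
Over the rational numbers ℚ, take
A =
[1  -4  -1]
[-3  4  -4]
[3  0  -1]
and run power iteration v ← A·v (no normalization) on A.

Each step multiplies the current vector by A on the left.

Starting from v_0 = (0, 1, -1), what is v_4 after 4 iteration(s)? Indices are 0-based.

v_0 = (0, 1, -1).
v_1 = A·v_0 = (-3, 8, 1).
v_2 = A·v_1 = (-36, 37, -10).
v_3 = A·v_2 = (-174, 296, -98).
v_4 = A·v_3 = (-1260, 2098, -424).

v_4 = (-1260, 2098, -424)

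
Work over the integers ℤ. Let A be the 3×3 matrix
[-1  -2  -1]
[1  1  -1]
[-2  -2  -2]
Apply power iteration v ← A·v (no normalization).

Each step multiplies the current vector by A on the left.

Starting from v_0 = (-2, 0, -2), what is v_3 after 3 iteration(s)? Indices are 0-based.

v_0 = (-2, 0, -2).
v_1 = A·v_0 = (4, 0, 8).
v_2 = A·v_1 = (-12, -4, -24).
v_3 = A·v_2 = (44, 8, 80).

v_3 = (44, 8, 80)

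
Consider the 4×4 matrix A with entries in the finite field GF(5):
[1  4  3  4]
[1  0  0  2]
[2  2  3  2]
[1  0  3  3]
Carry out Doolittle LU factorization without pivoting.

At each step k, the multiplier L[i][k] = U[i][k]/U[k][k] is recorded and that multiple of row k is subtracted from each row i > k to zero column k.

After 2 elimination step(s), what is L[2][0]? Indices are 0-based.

L[2][0] = 2

Step 1: pivot at (0,0) is 1.
  row1 ← row1 − (1)·row0  ⇒  L[1][0]=1, U row1=(0, 1, 2, 3)
  row2 ← row2 − (2)·row0  ⇒  L[2][0]=2, U row2=(0, 4, 2, 4)
  row3 ← row3 − (1)·row0  ⇒  L[3][0]=1, U row3=(0, 1, 0, 4)
Step 2: pivot at (1,1) is 1.
  row2 ← row2 − (4)·row1  ⇒  L[2][1]=4, U row2=(0, 0, 4, 2)
  row3 ← row3 − (1)·row1  ⇒  L[3][1]=1, U row3=(0, 0, 3, 1)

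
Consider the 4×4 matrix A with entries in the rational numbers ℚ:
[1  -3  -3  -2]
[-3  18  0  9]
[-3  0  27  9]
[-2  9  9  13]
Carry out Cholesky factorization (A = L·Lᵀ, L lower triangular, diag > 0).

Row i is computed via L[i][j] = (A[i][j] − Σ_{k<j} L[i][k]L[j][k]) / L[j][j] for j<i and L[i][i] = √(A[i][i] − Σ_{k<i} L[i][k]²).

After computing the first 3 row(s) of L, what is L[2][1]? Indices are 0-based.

Step 1: L[0][0] = √(1) = 1.
  L[1][0] = (-3) / L[0][0] = -3.
Step 2: L[1][1] = √(9) = 3.
  L[2][0] = (-3) / L[0][0] = -3.
  L[2][1] = (-9) / L[1][1] = -3.
Step 3: L[2][2] = √(9) = 3.

L[2][1] = -3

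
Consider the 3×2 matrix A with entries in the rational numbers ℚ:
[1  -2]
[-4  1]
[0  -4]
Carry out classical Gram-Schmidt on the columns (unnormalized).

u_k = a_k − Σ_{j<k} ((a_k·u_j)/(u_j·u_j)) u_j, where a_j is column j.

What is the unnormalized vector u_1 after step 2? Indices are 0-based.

u_1 = (-28/17, -7/17, -4)

Step 1: u_0 = a_0 = (1, -4, 0).
Step 2: u_1 = a_1 − (-6/17)·u_0 = (-28/17, -7/17, -4).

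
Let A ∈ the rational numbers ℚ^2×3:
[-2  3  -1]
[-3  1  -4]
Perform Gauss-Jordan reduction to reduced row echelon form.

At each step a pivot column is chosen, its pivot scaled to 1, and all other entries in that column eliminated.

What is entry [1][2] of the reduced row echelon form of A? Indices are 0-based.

pivot(0,0)=-2: scale R0 → (1, -3/2, 1/2)
  clear (1,0): R1 −= (-3)R0 → (0, -7/2, -5/2)
pivot(1,1)=-7/2: scale R1 → (0, 1, 5/7)
  clear (0,1): R0 −= (-3/2)R1 → (1, 0, 11/7)

M[1][2] = 5/7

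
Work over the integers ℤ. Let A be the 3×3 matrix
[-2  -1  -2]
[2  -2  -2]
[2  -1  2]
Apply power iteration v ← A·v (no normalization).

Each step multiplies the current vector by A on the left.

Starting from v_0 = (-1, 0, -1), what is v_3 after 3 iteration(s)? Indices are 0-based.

v_0 = (-1, 0, -1).
v_1 = A·v_0 = (4, 0, -4).
v_2 = A·v_1 = (0, 16, 0).
v_3 = A·v_2 = (-16, -32, -16).

v_3 = (-16, -32, -16)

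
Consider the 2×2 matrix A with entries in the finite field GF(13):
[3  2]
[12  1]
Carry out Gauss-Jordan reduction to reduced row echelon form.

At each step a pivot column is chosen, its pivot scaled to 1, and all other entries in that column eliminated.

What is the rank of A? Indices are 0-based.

pivot(0,0)=3: scale R0 → (1, 5)
  clear (1,0): R1 −= (12)R0 → (0, 6)
pivot(1,1)=6: scale R1 → (0, 1)
  clear (0,1): R0 −= (5)R1 → (1, 0)

rank = 2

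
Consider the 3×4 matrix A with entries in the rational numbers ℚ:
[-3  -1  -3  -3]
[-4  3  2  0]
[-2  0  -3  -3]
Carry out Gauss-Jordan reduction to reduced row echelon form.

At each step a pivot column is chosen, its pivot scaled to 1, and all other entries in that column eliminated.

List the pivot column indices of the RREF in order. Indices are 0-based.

pivot(0,0)=-3: scale R0 → (1, 1/3, 1, 1)
  clear (1,0): R1 −= (-4)R0 → (0, 13/3, 6, 4)
  clear (2,0): R2 −= (-2)R0 → (0, 2/3, -1, -1)
pivot(1,1)=13/3: scale R1 → (0, 1, 18/13, 12/13)
  clear (0,1): R0 −= (1/3)R1 → (1, 0, 7/13, 9/13)
  clear (2,1): R2 −= (2/3)R1 → (0, 0, -25/13, -21/13)
pivot(2,2)=-25/13: scale R2 → (0, 0, 1, 21/25)
  clear (0,2): R0 −= (7/13)R2 → (1, 0, 0, 6/25)
  clear (1,2): R1 −= (18/13)R2 → (0, 1, 0, -6/25)

pivot columns: 0, 1, 2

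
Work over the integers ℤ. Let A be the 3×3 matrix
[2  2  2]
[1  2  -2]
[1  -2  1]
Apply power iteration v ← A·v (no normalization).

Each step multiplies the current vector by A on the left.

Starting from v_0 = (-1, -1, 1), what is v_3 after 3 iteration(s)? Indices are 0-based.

v_0 = (-1, -1, 1).
v_1 = A·v_0 = (-2, -5, 2).
v_2 = A·v_1 = (-10, -16, 10).
v_3 = A·v_2 = (-32, -62, 32).

v_3 = (-32, -62, 32)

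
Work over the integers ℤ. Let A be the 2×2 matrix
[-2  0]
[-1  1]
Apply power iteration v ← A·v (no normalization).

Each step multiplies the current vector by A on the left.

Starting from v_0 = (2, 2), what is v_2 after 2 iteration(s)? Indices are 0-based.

v_2 = (8, 4)

v_0 = (2, 2).
v_1 = A·v_0 = (-4, 0).
v_2 = A·v_1 = (8, 4).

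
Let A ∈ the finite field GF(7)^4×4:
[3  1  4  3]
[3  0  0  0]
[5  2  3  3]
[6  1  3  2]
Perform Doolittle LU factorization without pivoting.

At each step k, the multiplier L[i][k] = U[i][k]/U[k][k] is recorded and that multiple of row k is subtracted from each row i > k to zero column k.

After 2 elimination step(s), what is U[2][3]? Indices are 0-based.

[col 0] pivot 3
  R1 -= 1*R0 → (0, 6, 3, 4)  (L[1][0] := 1)
  R2 -= 4*R0 → (0, 5, 1, 5)  (L[2][0] := 4)
  R3 -= 2*R0 → (0, 6, 2, 3)  (L[3][0] := 2)
[col 1] pivot 6
  R2 -= 2*R1 → (0, 0, 2, 4)  (L[2][1] := 2)
  R3 -= 1*R1 → (0, 0, 6, 6)  (L[3][1] := 1)

U[2][3] = 4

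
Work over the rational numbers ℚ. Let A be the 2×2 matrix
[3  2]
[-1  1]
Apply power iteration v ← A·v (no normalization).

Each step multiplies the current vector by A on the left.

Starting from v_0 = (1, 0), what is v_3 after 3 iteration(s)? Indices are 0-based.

v_0 = (1, 0).
v_1 = A·v_0 = (3, -1).
v_2 = A·v_1 = (7, -4).
v_3 = A·v_2 = (13, -11).

v_3 = (13, -11)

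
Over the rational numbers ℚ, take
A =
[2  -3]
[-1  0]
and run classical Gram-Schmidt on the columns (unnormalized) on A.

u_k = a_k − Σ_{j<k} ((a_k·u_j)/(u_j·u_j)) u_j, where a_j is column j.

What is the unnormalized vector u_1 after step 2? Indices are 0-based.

u_1 = (-3/5, -6/5)

Step 1: u_0 = a_0 = (2, -1).
Step 2: u_1 = a_1 − (-6/5)·u_0 = (-3/5, -6/5).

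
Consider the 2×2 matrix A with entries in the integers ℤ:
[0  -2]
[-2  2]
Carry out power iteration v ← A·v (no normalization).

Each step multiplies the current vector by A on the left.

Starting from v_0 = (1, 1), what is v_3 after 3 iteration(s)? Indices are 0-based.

v_0 = (1, 1).
v_1 = A·v_0 = (-2, 0).
v_2 = A·v_1 = (0, 4).
v_3 = A·v_2 = (-8, 8).

v_3 = (-8, 8)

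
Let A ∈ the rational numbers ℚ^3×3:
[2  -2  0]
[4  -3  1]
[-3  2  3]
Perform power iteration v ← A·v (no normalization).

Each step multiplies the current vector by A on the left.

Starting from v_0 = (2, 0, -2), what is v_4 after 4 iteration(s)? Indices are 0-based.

v_4 = (60, -14, -452)

v_0 = (2, 0, -2).
v_1 = A·v_0 = (4, 6, -12).
v_2 = A·v_1 = (-4, -14, -36).
v_3 = A·v_2 = (20, -10, -124).
v_4 = A·v_3 = (60, -14, -452).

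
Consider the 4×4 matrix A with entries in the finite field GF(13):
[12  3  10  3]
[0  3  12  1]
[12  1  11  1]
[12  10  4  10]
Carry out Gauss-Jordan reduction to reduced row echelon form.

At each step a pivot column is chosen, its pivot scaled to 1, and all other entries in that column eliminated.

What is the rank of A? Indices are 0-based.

step 1: normalize row 0 (÷12) = (1, 10, 3, 10)
  row 2: subtract 12×row0 = (0, 11, 1, 11)
  row 3: subtract 12×row0 = (0, 7, 7, 7)
step 2: normalize row 1 (÷3) = (0, 1, 4, 9)
  row 0: subtract 10×row1 = (1, 0, 2, 11)
  row 2: subtract 11×row1 = (0, 0, 9, 3)
  row 3: subtract 7×row1 = (0, 0, 5, 9)
step 3: normalize row 2 (÷9) = (0, 0, 1, 9)
  row 0: subtract 2×row2 = (1, 0, 0, 6)
  row 1: subtract 4×row2 = (0, 1, 0, 12)
  row 3: subtract 5×row2 = (0, 0, 0, 3)
step 4: normalize row 3 (÷3) = (0, 0, 0, 1)
  row 0: subtract 6×row3 = (1, 0, 0, 0)
  row 1: subtract 12×row3 = (0, 1, 0, 0)
  row 2: subtract 9×row3 = (0, 0, 1, 0)

rank = 4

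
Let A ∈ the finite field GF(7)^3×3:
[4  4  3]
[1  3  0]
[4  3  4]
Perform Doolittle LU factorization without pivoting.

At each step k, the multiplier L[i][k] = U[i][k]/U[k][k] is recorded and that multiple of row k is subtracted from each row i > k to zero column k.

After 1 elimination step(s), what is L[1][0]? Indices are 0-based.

L[1][0] = 2

[col 0] pivot 4
  R1 -= 2*R0 → (0, 2, 1)  (L[1][0] := 2)
  R2 -= 1*R0 → (0, 6, 1)  (L[2][0] := 1)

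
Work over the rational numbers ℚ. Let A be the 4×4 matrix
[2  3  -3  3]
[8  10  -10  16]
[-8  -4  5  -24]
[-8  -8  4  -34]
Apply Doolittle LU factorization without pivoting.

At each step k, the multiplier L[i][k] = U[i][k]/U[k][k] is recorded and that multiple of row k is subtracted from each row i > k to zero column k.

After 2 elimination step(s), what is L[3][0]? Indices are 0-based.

k=0: U[0][0]=2
  eliminate (1,0): mult=4, new row 1: (0, -2, 2, 4); set L[1][0]=4
  eliminate (2,0): mult=-4, new row 2: (0, 8, -7, -12); set L[2][0]=-4
  eliminate (3,0): mult=-4, new row 3: (0, 4, -8, -22); set L[3][0]=-4
k=1: U[1][1]=-2
  eliminate (2,1): mult=-4, new row 2: (0, 0, 1, 4); set L[2][1]=-4
  eliminate (3,1): mult=-2, new row 3: (0, 0, -4, -14); set L[3][1]=-2

L[3][0] = -4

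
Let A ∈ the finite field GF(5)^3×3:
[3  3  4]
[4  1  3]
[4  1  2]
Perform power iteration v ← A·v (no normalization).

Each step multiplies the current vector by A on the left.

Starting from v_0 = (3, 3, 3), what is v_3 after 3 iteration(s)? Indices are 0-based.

v_3 = (3, 4, 3)

v_0 = (3, 3, 3).
v_1 = A·v_0 = (0, 4, 1).
v_2 = A·v_1 = (1, 2, 1).
v_3 = A·v_2 = (3, 4, 3).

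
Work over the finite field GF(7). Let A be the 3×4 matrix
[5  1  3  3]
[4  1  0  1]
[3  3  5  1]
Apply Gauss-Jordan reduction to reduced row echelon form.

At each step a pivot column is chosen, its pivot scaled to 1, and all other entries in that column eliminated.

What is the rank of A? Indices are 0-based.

step 1: normalize row 0 (÷5) = (1, 3, 2, 2)
  row 1: subtract 4×row0 = (0, 3, 6, 0)
  row 2: subtract 3×row0 = (0, 1, 6, 2)
step 2: normalize row 1 (÷3) = (0, 1, 2, 0)
  row 0: subtract 3×row1 = (1, 0, 3, 2)
  row 2: subtract 1×row1 = (0, 0, 4, 2)
step 3: normalize row 2 (÷4) = (0, 0, 1, 4)
  row 0: subtract 3×row2 = (1, 0, 0, 4)
  row 1: subtract 2×row2 = (0, 1, 0, 6)

rank = 3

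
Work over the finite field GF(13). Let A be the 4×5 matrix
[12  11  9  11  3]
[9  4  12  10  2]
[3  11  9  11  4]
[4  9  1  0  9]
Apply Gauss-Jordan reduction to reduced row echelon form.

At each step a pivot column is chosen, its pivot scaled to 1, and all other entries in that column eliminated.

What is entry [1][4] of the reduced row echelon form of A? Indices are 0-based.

pivot(0,0)=12: scale R0 → (1, 2, 4, 2, 10)
  clear (1,0): R1 −= (9)R0 → (0, 12, 2, 5, 3)
  clear (2,0): R2 −= (3)R0 → (0, 5, 10, 5, 0)
  clear (3,0): R3 −= (4)R0 → (0, 1, 11, 5, 8)
pivot(1,1)=12: scale R1 → (0, 1, 11, 8, 10)
  clear (0,1): R0 −= (2)R1 → (1, 0, 8, 12, 3)
  clear (2,1): R2 −= (5)R1 → (0, 0, 7, 4, 2)
  clear (3,1): R3 −= (1)R1 → (0, 0, 0, 10, 11)
pivot(2,2)=7: scale R2 → (0, 0, 1, 8, 4)
  clear (0,2): R0 −= (8)R2 → (1, 0, 0, 0, 10)
  clear (1,2): R1 −= (11)R2 → (0, 1, 0, 11, 5)
pivot(3,3)=10: scale R3 → (0, 0, 0, 1, 5)
  clear (1,3): R1 −= (11)R3 → (0, 1, 0, 0, 2)
  clear (2,3): R2 −= (8)R3 → (0, 0, 1, 0, 3)

M[1][4] = 2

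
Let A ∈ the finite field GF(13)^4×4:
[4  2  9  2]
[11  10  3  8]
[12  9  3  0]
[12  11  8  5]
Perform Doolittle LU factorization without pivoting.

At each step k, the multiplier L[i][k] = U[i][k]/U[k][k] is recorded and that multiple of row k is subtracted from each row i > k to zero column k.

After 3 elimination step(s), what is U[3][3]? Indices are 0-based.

U[3][3] = 3

Step 1: pivot at (0,0) is 4.
  row1 ← row1 − (6)·row0  ⇒  L[1][0]=6, U row1=(0, 11, 1, 9)
  row2 ← row2 − (3)·row0  ⇒  L[2][0]=3, U row2=(0, 3, 2, 7)
  row3 ← row3 − (3)·row0  ⇒  L[3][0]=3, U row3=(0, 5, 7, 12)
Step 2: pivot at (1,1) is 11.
  row2 ← row2 − (5)·row1  ⇒  L[2][1]=5, U row2=(0, 0, 10, 1)
  row3 ← row3 − (4)·row1  ⇒  L[3][1]=4, U row3=(0, 0, 3, 2)
Step 3: pivot at (2,2) is 10.
  row3 ← row3 − (12)·row2  ⇒  L[3][2]=12, U row3=(0, 0, 0, 3)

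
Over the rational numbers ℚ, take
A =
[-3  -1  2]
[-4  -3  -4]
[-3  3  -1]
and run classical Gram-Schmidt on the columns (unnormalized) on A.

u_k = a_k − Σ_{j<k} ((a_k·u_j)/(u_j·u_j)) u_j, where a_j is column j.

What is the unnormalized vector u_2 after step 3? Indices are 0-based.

u_2 = (399/122, -114/61, -95/122)

Step 1: u_0 = a_0 = (-3, -4, -3).
Step 2: u_1 = a_1 − (3/17)·u_0 = (-8/17, -39/17, 60/17).
Step 3: u_2 = a_2 − (13/34)·u_0 − (16/61)·u_1 = (399/122, -114/61, -95/122).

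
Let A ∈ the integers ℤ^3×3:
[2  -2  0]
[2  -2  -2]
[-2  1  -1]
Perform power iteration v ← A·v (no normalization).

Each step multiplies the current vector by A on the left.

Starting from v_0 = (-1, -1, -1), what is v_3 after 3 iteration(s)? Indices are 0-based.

v_3 = (8, 8, 0)

v_0 = (-1, -1, -1).
v_1 = A·v_0 = (0, 2, 2).
v_2 = A·v_1 = (-4, -8, 0).
v_3 = A·v_2 = (8, 8, 0).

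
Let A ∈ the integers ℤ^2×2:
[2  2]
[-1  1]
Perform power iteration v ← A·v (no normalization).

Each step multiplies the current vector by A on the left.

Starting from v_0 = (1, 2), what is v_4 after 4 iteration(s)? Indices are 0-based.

v_0 = (1, 2).
v_1 = A·v_0 = (6, 1).
v_2 = A·v_1 = (14, -5).
v_3 = A·v_2 = (18, -19).
v_4 = A·v_3 = (-2, -37).

v_4 = (-2, -37)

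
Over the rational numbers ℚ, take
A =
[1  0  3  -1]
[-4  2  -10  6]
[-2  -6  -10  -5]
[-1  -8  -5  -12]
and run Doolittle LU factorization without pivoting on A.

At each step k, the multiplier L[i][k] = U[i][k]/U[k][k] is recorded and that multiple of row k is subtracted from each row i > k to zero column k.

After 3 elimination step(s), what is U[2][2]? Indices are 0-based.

U[2][2] = 2

[col 0] pivot 1
  R1 -= -4*R0 → (0, 2, 2, 2)  (L[1][0] := -4)
  R2 -= -2*R0 → (0, -6, -4, -7)  (L[2][0] := -2)
  R3 -= -1*R0 → (0, -8, -2, -13)  (L[3][0] := -1)
[col 1] pivot 2
  R2 -= -3*R1 → (0, 0, 2, -1)  (L[2][1] := -3)
  R3 -= -4*R1 → (0, 0, 6, -5)  (L[3][1] := -4)
[col 2] pivot 2
  R3 -= 3*R2 → (0, 0, 0, -2)  (L[3][2] := 3)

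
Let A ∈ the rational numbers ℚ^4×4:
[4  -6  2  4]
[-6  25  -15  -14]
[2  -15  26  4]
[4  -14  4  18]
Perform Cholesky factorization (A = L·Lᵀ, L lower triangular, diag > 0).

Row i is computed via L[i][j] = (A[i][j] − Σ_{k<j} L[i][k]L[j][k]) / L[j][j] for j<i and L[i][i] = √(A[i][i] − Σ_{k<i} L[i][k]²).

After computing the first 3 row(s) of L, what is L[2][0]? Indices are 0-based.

Step 1: L[0][0] = √(4) = 2.
  L[1][0] = (-6) / L[0][0] = -3.
Step 2: L[1][1] = √(16) = 4.
  L[2][0] = (2) / L[0][0] = 1.
  L[2][1] = (-12) / L[1][1] = -3.
Step 3: L[2][2] = √(16) = 4.

L[2][0] = 1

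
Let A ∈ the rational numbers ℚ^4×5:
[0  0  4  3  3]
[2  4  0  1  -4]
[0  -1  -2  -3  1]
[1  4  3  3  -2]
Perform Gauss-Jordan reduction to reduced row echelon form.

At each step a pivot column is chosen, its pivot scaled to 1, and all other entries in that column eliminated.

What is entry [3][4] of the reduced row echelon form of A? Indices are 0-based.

M[3][4] = -1

step 1: exchange rows 0,1
step 1: normalize row 0 (÷2) = (1, 2, 0, 1/2, -2)
  row 3: subtract 1×row0 = (0, 2, 3, 5/2, 0)
step 2: exchange rows 1,2
step 2: normalize row 1 (÷-1) = (0, 1, 2, 3, -1)
  row 0: subtract 2×row1 = (1, 0, -4, -11/2, 0)
  row 3: subtract 2×row1 = (0, 0, -1, -7/2, 2)
step 3: normalize row 2 (÷4) = (0, 0, 1, 3/4, 3/4)
  row 0: subtract -4×row2 = (1, 0, 0, -5/2, 3)
  row 1: subtract 2×row2 = (0, 1, 0, 3/2, -5/2)
  row 3: subtract -1×row2 = (0, 0, 0, -11/4, 11/4)
step 4: normalize row 3 (÷-11/4) = (0, 0, 0, 1, -1)
  row 0: subtract -5/2×row3 = (1, 0, 0, 0, 1/2)
  row 1: subtract 3/2×row3 = (0, 1, 0, 0, -1)
  row 2: subtract 3/4×row3 = (0, 0, 1, 0, 3/2)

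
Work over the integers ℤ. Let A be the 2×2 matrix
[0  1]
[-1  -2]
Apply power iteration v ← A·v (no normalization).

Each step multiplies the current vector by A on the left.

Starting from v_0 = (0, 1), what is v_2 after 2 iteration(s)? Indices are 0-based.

v_0 = (0, 1).
v_1 = A·v_0 = (1, -2).
v_2 = A·v_1 = (-2, 3).

v_2 = (-2, 3)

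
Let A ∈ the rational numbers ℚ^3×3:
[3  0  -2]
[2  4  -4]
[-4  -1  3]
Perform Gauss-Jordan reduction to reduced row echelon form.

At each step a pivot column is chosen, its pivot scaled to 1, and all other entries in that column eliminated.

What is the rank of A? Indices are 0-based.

rank = 3

step 1: normalize row 0 (÷3) = (1, 0, -2/3)
  row 1: subtract 2×row0 = (0, 4, -8/3)
  row 2: subtract -4×row0 = (0, -1, 1/3)
step 2: normalize row 1 (÷4) = (0, 1, -2/3)
  row 2: subtract -1×row1 = (0, 0, -1/3)
step 3: normalize row 2 (÷-1/3) = (0, 0, 1)
  row 0: subtract -2/3×row2 = (1, 0, 0)
  row 1: subtract -2/3×row2 = (0, 1, 0)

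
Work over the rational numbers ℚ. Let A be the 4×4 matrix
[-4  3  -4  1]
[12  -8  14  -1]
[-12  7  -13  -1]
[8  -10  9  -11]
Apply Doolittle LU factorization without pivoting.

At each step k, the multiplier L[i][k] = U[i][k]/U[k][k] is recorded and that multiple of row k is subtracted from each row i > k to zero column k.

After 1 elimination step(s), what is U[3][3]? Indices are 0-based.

U[3][3] = -9

k=0: U[0][0]=-4
  eliminate (1,0): mult=-3, new row 1: (0, 1, 2, 2); set L[1][0]=-3
  eliminate (2,0): mult=3, new row 2: (0, -2, -1, -4); set L[2][0]=3
  eliminate (3,0): mult=-2, new row 3: (0, -4, 1, -9); set L[3][0]=-2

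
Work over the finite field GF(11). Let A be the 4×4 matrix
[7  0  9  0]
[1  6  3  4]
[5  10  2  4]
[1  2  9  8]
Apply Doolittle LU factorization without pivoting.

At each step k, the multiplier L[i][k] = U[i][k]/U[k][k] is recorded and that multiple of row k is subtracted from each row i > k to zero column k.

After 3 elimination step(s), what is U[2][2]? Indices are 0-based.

Step 1: pivot at (0,0) is 7.
  row1 ← row1 − (8)·row0  ⇒  L[1][0]=8, U row1=(0, 6, 8, 4)
  row2 ← row2 − (7)·row0  ⇒  L[2][0]=7, U row2=(0, 10, 5, 4)
  row3 ← row3 − (8)·row0  ⇒  L[3][0]=8, U row3=(0, 2, 3, 8)
Step 2: pivot at (1,1) is 6.
  row2 ← row2 − (9)·row1  ⇒  L[2][1]=9, U row2=(0, 0, 10, 1)
  row3 ← row3 − (4)·row1  ⇒  L[3][1]=4, U row3=(0, 0, 4, 3)
Step 3: pivot at (2,2) is 10.
  row3 ← row3 − (7)·row2  ⇒  L[3][2]=7, U row3=(0, 0, 0, 7)

U[2][2] = 10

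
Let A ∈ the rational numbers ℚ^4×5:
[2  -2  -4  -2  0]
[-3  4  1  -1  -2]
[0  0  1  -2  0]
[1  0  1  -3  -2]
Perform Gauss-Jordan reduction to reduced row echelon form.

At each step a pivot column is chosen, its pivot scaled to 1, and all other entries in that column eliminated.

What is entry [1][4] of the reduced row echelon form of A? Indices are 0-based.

M[1][4] = -2

[1] R0 /= 2  ⇒  (1, -1, -2, -1, 0)
     R1 -= -3·R0  ⇒  (0, 1, -5, -4, -2)
     R3 -= 1·R0  ⇒  (0, 1, 3, -2, -2)
[2] R1 /= 1  ⇒  (0, 1, -5, -4, -2)
     R0 -= -1·R1  ⇒  (1, 0, -7, -5, -2)
     R3 -= 1·R1  ⇒  (0, 0, 8, 2, 0)
[3] R2 /= 1  ⇒  (0, 0, 1, -2, 0)
     R0 -= -7·R2  ⇒  (1, 0, 0, -19, -2)
     R1 -= -5·R2  ⇒  (0, 1, 0, -14, -2)
     R3 -= 8·R2  ⇒  (0, 0, 0, 18, 0)
[4] R3 /= 18  ⇒  (0, 0, 0, 1, 0)
     R0 -= -19·R3  ⇒  (1, 0, 0, 0, -2)
     R1 -= -14·R3  ⇒  (0, 1, 0, 0, -2)
     R2 -= -2·R3  ⇒  (0, 0, 1, 0, 0)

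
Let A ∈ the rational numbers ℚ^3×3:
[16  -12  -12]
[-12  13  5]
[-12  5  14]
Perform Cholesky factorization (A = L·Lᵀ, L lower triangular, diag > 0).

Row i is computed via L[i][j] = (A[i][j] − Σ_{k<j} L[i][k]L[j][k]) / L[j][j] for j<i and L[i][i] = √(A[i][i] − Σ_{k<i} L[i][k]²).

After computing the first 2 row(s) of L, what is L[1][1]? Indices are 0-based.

Step 1: L[0][0] = √(16) = 4.
  L[1][0] = (-12) / L[0][0] = -3.
Step 2: L[1][1] = √(4) = 2.

L[1][1] = 2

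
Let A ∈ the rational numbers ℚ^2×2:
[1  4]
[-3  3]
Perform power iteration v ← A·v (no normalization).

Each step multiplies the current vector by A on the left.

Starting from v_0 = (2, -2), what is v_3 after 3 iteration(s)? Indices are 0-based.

v_3 = (-126, 108)

v_0 = (2, -2).
v_1 = A·v_0 = (-6, -12).
v_2 = A·v_1 = (-54, -18).
v_3 = A·v_2 = (-126, 108).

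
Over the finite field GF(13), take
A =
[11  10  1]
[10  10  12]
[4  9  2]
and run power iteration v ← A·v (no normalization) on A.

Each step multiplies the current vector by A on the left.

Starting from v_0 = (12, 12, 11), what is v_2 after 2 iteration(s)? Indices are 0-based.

v_0 = (12, 12, 11).
v_1 = A·v_0 = (3, 8, 9).
v_2 = A·v_1 = (5, 10, 11).

v_2 = (5, 10, 11)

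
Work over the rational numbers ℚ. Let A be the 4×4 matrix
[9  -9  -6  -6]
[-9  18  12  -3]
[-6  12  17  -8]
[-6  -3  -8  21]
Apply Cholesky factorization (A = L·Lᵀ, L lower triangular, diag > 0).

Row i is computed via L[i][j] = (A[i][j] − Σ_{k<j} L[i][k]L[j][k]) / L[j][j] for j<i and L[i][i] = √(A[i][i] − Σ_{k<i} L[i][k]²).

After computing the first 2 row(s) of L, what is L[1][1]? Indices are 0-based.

Step 1: L[0][0] = √(9) = 3.
  L[1][0] = (-9) / L[0][0] = -3.
Step 2: L[1][1] = √(9) = 3.

L[1][1] = 3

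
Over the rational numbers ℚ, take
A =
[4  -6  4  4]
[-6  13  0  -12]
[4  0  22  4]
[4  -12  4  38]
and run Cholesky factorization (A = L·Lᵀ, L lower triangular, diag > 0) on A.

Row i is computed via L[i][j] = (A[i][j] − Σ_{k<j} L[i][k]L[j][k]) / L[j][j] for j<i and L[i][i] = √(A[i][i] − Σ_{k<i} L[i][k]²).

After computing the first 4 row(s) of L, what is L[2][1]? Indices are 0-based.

Step 1: L[0][0] = √(4) = 2.
  L[1][0] = (-6) / L[0][0] = -3.
Step 2: L[1][1] = √(4) = 2.
  L[2][0] = (4) / L[0][0] = 2.
  L[2][1] = (6) / L[1][1] = 3.
Step 3: L[2][2] = √(9) = 3.
  L[3][0] = (4) / L[0][0] = 2.
  L[3][1] = (-6) / L[1][1] = -3.
  L[3][2] = (9) / L[2][2] = 3.
Step 4: L[3][3] = √(16) = 4.

L[2][1] = 3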